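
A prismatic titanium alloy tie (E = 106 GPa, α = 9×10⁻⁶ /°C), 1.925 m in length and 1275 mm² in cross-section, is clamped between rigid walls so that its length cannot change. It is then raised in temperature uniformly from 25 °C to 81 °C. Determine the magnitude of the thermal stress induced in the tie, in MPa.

Because both ends are immovable the net strain is zero, and the suppressed thermal strain is αΔT = 9×10⁻⁶ × 56 = 504×10⁻⁶.
Hence σ = E·αΔT = 106×10³ × 504×10⁻⁶ = 53.42 MPa, compressive.

σ ≈ 53.4 MPa (compressive)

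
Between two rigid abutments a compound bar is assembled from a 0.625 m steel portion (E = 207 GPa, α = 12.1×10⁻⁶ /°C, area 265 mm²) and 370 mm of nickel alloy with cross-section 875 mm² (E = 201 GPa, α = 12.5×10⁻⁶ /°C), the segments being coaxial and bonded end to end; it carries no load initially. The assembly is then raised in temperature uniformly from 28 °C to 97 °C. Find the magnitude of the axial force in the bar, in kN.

With the walls removed the bar would change length by δ_free = Σ αᵢΔT Lᵢ = 12.1×10⁻⁶×69×625 + 12.5×10⁻⁶×69×370 = 0.8409 mm.
The rigid supports impose zero overall length change; the single axial force P common to all segments must satisfy P Σ Lᵢ/(AᵢEᵢ) = δ_free.
The series flexibility is Σ Lᵢ/(AᵢEᵢ) = 625/(265×207×10³) + 370/(875×201×10³) = 1.35×10⁻⁵ mm/N.
P = 0.8409 / 1.35×10⁻⁵ = 62300 N = 62.3 kN, compressive.

P ≈ 62.3 kN (compressive)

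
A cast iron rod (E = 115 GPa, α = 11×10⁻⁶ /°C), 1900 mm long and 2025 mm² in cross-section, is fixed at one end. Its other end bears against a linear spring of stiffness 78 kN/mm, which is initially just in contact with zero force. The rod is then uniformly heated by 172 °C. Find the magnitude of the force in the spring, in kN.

If the spring were absent the rod would lengthen by αΔT L = 11×10⁻⁶ × 172 × 1900 = 3.595 mm.
With a force P in the spring, the elastic change of the rod is PL/(AE) and that of the spring is P/k; compatibility requires their sum to equal δ_free.
P [ L/(AE) + 1/k ] = δ_free → P [ 1900/(2025×115×10³) + 1/(78×10³) ] = 3.595.
P = 3.595 / 2.098×10⁻⁵ = 171300 N.

P ≈ 171 kN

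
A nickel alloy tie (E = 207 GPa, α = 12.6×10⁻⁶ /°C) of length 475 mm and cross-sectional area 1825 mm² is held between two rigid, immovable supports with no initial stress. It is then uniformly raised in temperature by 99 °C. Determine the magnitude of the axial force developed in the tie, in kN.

P ≈ 471 kN (compressive)

The ends cannot move, so σ = EαΔT = 207×10³ × 12.6×10⁻⁶ × 99 = 258.2 MPa.
P = AEαΔT = 1825 × 207×10³ × 12.6×10⁻⁶ × 99 = 471.2 kN (compressive).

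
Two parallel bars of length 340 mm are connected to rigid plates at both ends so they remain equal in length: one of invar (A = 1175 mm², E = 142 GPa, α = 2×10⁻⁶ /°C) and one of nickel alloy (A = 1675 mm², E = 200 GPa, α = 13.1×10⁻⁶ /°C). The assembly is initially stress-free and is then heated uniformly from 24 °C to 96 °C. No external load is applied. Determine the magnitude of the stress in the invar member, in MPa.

σ ≈ 75.8 MPa (tensile)

Equilibrium of a rigid end plate with no external load gives equal and opposite internal forces ±P in the two members. Since α_{nickel alloy} > α_{invar}, heating drives the nickel alloy into compression and the invar into tension.
Compatibility of the two members (thermal + elastic change equal): (α₁ − α₂)ΔT = P·[1/(A₁E₁) + 1/(A₂E₂)].
|α₁ − α₂|·ΔT = 11.1×10⁻⁶ × 72 = 0.0007992.
1/(A₁E₁) + 1/(A₂E₂) = 1/(1175×142×10³) + 1/(1675×200×10³) = 8.978×10⁻⁹ N⁻¹.
So P = 0.0007992 / 8.978×10⁻⁹ = 89.01 kN.
σ_{invar} = P/A₁ = 89010/1175 = 75.76 MPa, tensile.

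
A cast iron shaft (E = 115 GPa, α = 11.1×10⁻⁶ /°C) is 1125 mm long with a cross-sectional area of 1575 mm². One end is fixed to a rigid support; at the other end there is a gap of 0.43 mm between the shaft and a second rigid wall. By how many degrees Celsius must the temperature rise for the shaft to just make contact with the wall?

Contact occurs when the free expansion equals the gap: αΔT L = 0.43 mm.
ΔT = 0.43 / (11.1×10⁻⁶ × 1125) = 34.43 °C.

ΔT ≈ 34.4 °C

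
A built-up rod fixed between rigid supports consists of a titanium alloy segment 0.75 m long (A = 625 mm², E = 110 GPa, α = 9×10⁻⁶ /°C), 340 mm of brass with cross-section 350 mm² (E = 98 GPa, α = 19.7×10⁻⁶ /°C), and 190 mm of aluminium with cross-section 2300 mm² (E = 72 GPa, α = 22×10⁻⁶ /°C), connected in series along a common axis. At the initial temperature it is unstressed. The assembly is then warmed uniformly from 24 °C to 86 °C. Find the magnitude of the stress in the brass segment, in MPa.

Free thermal expansion of the whole bar: Σ αᵢΔT Lᵢ = 9×10⁻⁶×62×750 + 19.7×10⁻⁶×62×340 + 22×10⁻⁶×62×190 = 1.093 mm.
The rigid supports impose zero overall length change; the single axial force P common to all segments must satisfy P Σ Lᵢ/(AᵢEᵢ) = δ_free.
Σ Lᵢ/(AᵢEᵢ) = 750/(625×110×10³) + 340/(350×98×10³) + 190/(2300×72×10³) = 2.197×10⁻⁵ mm/N.
So P = 1.093 / 2.197×10⁻⁵ = 49.75 kN, compressive.
σ_{brass} = P / A = 49750 / 350 = 142.1 MPa.

σ ≈ 142 MPa (compressive)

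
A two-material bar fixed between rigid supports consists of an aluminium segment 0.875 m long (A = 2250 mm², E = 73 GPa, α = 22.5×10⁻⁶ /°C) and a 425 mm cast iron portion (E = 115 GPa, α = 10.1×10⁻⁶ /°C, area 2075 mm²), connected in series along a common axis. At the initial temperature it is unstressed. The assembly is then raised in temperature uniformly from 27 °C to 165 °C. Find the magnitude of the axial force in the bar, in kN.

P ≈ 466 kN (compressive)

With the walls removed the bar would change length by δ_free = Σ αᵢΔT Lᵢ = 22.5×10⁻⁶×138×875 + 10.1×10⁻⁶×138×425 = 3.309 mm.
The walls prevent any net length change, so an axial force P (same in every segment) develops. Compatibility: P · Σ Lᵢ/(AᵢEᵢ) = δ_free.
Σ Lᵢ/(AᵢEᵢ) = 875/(2250×73×10³) + 425/(2075×115×10³) = 7.108×10⁻⁶ mm/N.
Hence P = δ_free / Σ(L/AE) = 3.309/7.108×10⁻⁶ = 465.5 kN (compressive).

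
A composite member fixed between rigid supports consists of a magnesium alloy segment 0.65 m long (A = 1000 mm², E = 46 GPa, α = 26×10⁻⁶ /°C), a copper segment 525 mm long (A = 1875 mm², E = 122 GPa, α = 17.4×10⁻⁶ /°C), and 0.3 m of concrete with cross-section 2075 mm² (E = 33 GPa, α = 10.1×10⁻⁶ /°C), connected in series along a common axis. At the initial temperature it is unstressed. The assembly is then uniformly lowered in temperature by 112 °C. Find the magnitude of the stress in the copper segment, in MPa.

σ ≈ 83.4 MPa (tensile)

Free thermal contraction of the whole bar: Σ αᵢΔT Lᵢ = 26×10⁻⁶×112×650 + 17.4×10⁻⁶×112×525 + 10.1×10⁻⁶×112×300 = 3.255 mm.
The rigid supports impose zero overall length change; the single axial force P common to all segments must satisfy P Σ Lᵢ/(AᵢEᵢ) = δ_free.
Σ Lᵢ/(AᵢEᵢ) = 650/(1000×46×10³) + 525/(1875×122×10³) + 300/(2075×33×10³) = 2.081×10⁻⁵ mm/N.
So P = 3.255 / 2.081×10⁻⁵ = 156.5 kN, tensile.
σ_{copper} = P / A = 156500 / 1875 = 83.44 MPa.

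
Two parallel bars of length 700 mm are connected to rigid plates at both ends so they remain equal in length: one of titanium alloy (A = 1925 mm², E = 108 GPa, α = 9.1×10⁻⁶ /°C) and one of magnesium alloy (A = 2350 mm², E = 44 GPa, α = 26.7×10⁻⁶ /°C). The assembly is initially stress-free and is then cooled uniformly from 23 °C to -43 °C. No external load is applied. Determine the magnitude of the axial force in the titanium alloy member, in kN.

The magnesium alloy has the larger α, so on cooling it would change length more than the titanium alloy if both were free. The rigid plates force a common final length, so the magnesium alloy is put into tension and the titanium alloy into compression, with equal and opposite forces P (no external load).
Equating the net (thermal + elastic) strains gives |α₁ − α₂|·ΔT = P·[1/(A₁E₁) + 1/(A₂E₂)].
|α₁ − α₂|·ΔT = 17.6×10⁻⁶ × 66 = 0.001162.
1/(A₁E₁) + 1/(A₂E₂) = 1/(1925×108×10³) + 1/(2350×44×10³) = 1.448×10⁻⁸ N⁻¹.
P = 0.001162 / 1.448×10⁻⁸ = 80210 N = 80.21 kN.

P ≈ 80.2 kN (compressive in the titanium alloy)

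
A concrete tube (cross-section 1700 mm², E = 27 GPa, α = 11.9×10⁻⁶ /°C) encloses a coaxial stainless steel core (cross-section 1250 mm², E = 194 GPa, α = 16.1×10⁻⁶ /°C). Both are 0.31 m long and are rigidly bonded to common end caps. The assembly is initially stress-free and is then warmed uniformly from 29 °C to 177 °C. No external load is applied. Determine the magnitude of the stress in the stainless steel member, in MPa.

Both members must finish at the same length. With the larger α, the stainless steel tends to over-expand; the plates restrain it, putting the stainless steel in compression and the concrete in tension. With no external load the two internal forces are equal and opposite, magnitude P.
Setting the final lengths equal and cancelling L: (α₁ − α₂)ΔT = P/(A₁E₁) + P/(A₂E₂).
|α₁ − α₂|·ΔT = 4.2×10⁻⁶ × 148 = 0.0006216.
1/(A₁E₁) + 1/(A₂E₂) = 1/(1700×27×10³) + 1/(1250×194×10³) = 2.591×10⁻⁸ N⁻¹.
P = 0.0006216 / 2.591×10⁻⁸ = 23990 N = 23.99 kN.
σ_{stainless steel} = P/A₂ = 23990/1250 = 19.19 MPa, compressive.

σ ≈ 19.2 MPa (compressive)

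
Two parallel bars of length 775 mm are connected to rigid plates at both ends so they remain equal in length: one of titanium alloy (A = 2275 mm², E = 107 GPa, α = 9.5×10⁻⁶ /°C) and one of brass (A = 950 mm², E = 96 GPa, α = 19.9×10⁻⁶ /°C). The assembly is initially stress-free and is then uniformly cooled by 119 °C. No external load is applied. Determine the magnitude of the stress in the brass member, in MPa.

The brass has the larger α, so on cooling it would change length more than the titanium alloy if both were free. The rigid plates force a common final length, so the brass is put into tension and the titanium alloy into compression, with equal and opposite forces P (no external load).
Setting the final lengths equal and cancelling L: (α₁ − α₂)ΔT = P/(A₁E₁) + P/(A₂E₂).
|α₁ − α₂|·ΔT = 10.4×10⁻⁶ × 119 = 0.001238.
1/(A₁E₁) + 1/(A₂E₂) = 1/(2275×107×10³) + 1/(950×96×10³) = 1.507×10⁻⁸ N⁻¹.
So P = 0.001238 / 1.507×10⁻⁸ = 82.11 kN.
σ_{brass} = P/A₂ = 82110/950 = 86.43 MPa, tensile.

σ ≈ 86.4 MPa (tensile)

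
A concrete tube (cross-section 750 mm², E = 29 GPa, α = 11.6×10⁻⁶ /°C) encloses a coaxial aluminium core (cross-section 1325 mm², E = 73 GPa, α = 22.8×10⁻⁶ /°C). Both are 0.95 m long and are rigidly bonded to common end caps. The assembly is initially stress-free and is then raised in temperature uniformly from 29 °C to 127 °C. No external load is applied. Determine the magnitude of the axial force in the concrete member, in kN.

Equilibrium of a rigid end plate with no external load gives equal and opposite internal forces ±P in the two members. Since α_{aluminium} > α_{concrete}, heating drives the aluminium into compression and the concrete into tension.
Equating the net (thermal + elastic) strains gives |α₁ − α₂|·ΔT = P·[1/(A₁E₁) + 1/(A₂E₂)].
|α₁ − α₂|·ΔT = 11.2×10⁻⁶ × 98 = 0.001098.
1/(A₁E₁) + 1/(A₂E₂) = 1/(750×29×10³) + 1/(1325×73×10³) = 5.632×10⁻⁸ N⁻¹.
So P = 0.001098 / 5.632×10⁻⁸ = 19.49 kN.

P ≈ 19.5 kN (tensile in the concrete)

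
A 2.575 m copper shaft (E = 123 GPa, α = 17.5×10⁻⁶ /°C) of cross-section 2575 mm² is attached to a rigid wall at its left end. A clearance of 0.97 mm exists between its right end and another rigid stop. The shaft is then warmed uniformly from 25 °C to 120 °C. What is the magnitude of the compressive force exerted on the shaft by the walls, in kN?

P ≈ 407 kN

If the wall were absent the shaft would grow by αΔT L = 17.5×10⁻⁶ × 95 × 2575 = 4.281 mm.
After closing the 0.97 mm clearance, 4.281 − 0.97 = 3.311 mm of expansion remains to be suppressed by the wall.
Compatibility: PL/(AE) = 3.311 mm, so σ = P/A = E × (3.311/2575) = 158.2 MPa.
P = σA = 158.2 × 2575 = 407.2 kN.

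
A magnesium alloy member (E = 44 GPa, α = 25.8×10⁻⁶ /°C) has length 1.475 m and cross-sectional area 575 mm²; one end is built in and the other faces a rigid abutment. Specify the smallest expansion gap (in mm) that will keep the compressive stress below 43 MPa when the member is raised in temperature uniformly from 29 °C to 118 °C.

With no wall the member would lengthen by αΔT L = 25.8×10⁻⁶ × 89 × 1475 = 3.387 mm.
At the allowable stress the elastic shortening the wall may impose is σL/E = 43 × 1475 / (44×10³) = 1.441 mm.
So the gap has to take up the difference, g_min = δ_free − σL/E = 3.387 − 1.441 = 1.945 mm.

g ≈ 1.95 mm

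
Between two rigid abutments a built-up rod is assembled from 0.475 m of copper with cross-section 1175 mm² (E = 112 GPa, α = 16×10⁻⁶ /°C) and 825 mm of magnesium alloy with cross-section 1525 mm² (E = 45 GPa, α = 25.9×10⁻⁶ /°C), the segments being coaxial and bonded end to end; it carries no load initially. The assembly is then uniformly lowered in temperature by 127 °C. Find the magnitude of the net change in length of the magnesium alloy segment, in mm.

If the supports were absent, the total length change would be Σ αᵢΔT Lᵢ = 16×10⁻⁶×127×475 + 25.9×10⁻⁶×127×825 = 3.679 mm.
Since the ends are fixed, an axial force P builds up, equal in every segment, with P · Σ Lᵢ/(AᵢEᵢ) = δ_free.
Σ Lᵢ/(AᵢEᵢ) = 475/(1175×112×10³) + 825/(1525×45×10³) = 1.563×10⁻⁵ mm/N.
So P = 3.679 / 1.563×10⁻⁵ = 235.4 kN, tensile.
For the magnesium alloy segment, free thermal change = 25.9×10⁻⁶×127×825 = 2.714 mm and elastic change from P = 235400×825/(1525×45×10³) = 2.829 mm; these oppose, so the net change is 0.116 mm (segment lengthens).

|ΔL| ≈ 0.116 mm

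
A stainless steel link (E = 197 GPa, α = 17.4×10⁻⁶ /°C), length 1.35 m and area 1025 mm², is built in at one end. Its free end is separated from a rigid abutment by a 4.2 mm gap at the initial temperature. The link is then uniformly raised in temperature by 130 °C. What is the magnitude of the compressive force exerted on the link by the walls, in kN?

P ≈ 0 kN

Unrestrained expansion: δ_free = αΔT L = 17.4×10⁻⁶ × 130 × 1350 = 3.054 mm.
This is smaller than the 4.2 mm clearance, so the link expands freely without reaching the stop — the stress is zero.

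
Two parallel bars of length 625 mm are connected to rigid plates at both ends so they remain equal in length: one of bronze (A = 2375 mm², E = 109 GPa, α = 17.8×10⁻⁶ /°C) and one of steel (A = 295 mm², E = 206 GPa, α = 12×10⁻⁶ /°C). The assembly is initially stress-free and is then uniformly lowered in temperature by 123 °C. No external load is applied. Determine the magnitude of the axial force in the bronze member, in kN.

P ≈ 35.1 kN (tensile in the bronze)

Equilibrium of a rigid end plate with no external load gives equal and opposite internal forces ±P in the two members. Since α_{bronze} > α_{steel}, cooling drives the bronze into tension and the steel into compression.
Setting the final lengths equal and cancelling L: (α₁ − α₂)ΔT = P/(A₁E₁) + P/(A₂E₂).
|α₁ − α₂|·ΔT = 5.8×10⁻⁶ × 123 = 0.0007134.
1/(A₁E₁) + 1/(A₂E₂) = 1/(2375×109×10³) + 1/(295×206×10³) = 2.032×10⁻⁸ N⁻¹.
P = 0.0007134 / 2.032×10⁻⁸ = 35110 N = 35.11 kN.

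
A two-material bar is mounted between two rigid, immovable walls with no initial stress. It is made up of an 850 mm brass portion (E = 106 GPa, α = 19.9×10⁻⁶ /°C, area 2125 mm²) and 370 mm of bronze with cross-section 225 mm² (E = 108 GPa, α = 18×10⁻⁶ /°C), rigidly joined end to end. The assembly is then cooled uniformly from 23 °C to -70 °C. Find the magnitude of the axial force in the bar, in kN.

If the supports were absent, the total length change would be Σ αᵢΔT Lᵢ = 19.9×10⁻⁶×93×850 + 18×10⁻⁶×93×370 = 2.192 mm.
The walls prevent any net length change, so an axial force P (same in every segment) develops. Compatibility: P · Σ Lᵢ/(AᵢEᵢ) = δ_free.
The series flexibility is Σ Lᵢ/(AᵢEᵢ) = 850/(2125×106×10³) + 370/(225×108×10³) = 1.9×10⁻⁵ mm/N.
So P = 2.192 / 1.9×10⁻⁵ = 115.4 kN, tensile.

P ≈ 115 kN (tensile)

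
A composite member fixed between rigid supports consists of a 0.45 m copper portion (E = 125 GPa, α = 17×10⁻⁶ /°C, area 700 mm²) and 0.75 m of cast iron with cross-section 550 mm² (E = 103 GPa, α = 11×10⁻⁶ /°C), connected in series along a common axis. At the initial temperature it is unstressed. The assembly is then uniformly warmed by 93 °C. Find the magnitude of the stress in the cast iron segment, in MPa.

Free thermal expansion of the whole bar: Σ αᵢΔT Lᵢ = 17×10⁻⁶×93×450 + 11×10⁻⁶×93×750 = 1.479 mm.
The walls prevent any net length change, so an axial force P (same in every segment) develops. Compatibility: P · Σ Lᵢ/(AᵢEᵢ) = δ_free.
Σ Lᵢ/(AᵢEᵢ) = 450/(700×125×10³) + 750/(550×103×10³) = 1.838×10⁻⁵ mm/N.
P = 1.479 / 1.838×10⁻⁵ = 80440 N = 80.44 kN, compressive.
σ_{cast iron} = P / A = 80440 / 550 = 146.3 MPa.

σ ≈ 146 MPa (compressive)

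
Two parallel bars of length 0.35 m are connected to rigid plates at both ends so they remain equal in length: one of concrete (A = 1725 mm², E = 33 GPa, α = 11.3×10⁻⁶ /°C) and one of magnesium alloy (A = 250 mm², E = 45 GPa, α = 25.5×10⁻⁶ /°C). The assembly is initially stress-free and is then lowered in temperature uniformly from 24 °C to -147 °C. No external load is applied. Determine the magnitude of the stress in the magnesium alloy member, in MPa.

Both members must finish at the same length. With the larger α, the magnesium alloy tends to over-contract; the plates restrain it, putting the magnesium alloy in tension and the concrete in compression. With no external load the two internal forces are equal and opposite, magnitude P.
Compatibility of the two members (thermal + elastic change equal): (α₁ − α₂)ΔT = P·[1/(A₁E₁) + 1/(A₂E₂)].
|α₁ − α₂|·ΔT = 14.2×10⁻⁶ × 171 = 0.002428.
1/(A₁E₁) + 1/(A₂E₂) = 1/(1725×33×10³) + 1/(250×45×10³) = 1.065×10⁻⁷ N⁻¹.
P = 0.002428 / 1.065×10⁻⁷ = 22810 N = 22.81 kN.
σ_{magnesium alloy} = P/A₂ = 22810/250 = 91.24 MPa, tensile.

σ ≈ 91.2 MPa (tensile)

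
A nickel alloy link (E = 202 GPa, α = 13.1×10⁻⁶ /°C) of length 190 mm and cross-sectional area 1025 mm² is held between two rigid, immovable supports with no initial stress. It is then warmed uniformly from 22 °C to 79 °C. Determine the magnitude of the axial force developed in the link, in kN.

P ≈ 155 kN (compressive)

The ends cannot move, so σ = EαΔT = 202×10³ × 13.1×10⁻⁶ × 57 = 150.8 MPa.
Axial force P = σA = 150.8 × 1025 = 154600 N = 154.6 kN, compressive.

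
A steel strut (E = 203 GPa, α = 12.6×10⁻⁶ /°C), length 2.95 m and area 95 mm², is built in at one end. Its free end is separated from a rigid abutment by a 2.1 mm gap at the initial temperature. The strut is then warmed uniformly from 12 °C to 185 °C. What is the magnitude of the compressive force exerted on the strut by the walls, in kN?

P ≈ 28.3 kN

Unrestrained expansion: δ_free = αΔT L = 12.6×10⁻⁶ × 173 × 2950 = 6.43 mm.
The gap closes (δ_free > 2.1 mm) and the wall then resists a further 6.43 − 2.1 = 4.33 mm of expansion.
So σ = E(δ_free − g)/L = 203×10³ × 4.33/2950 = 298 MPa.
Force on the wall = σA = 298 × 95 mm² = 28.31 kN.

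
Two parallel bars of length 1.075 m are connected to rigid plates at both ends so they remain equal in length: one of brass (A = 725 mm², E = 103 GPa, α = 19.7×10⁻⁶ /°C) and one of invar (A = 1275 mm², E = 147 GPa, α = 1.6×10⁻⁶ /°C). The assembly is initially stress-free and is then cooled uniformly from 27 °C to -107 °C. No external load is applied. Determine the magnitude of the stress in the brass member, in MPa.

The brass has the larger α, so on cooling it would change length more than the invar if both were free. The rigid plates force a common final length, so the brass is put into tension and the invar into compression, with equal and opposite forces P (no external load).
Equating the net (thermal + elastic) strains gives |α₁ − α₂|·ΔT = P·[1/(A₁E₁) + 1/(A₂E₂)].
|α₁ − α₂|·ΔT = 18.1×10⁻⁶ × 134 = 0.002425.
1/(A₁E₁) + 1/(A₂E₂) = 1/(725×103×10³) + 1/(1275×147×10³) = 1.873×10⁻⁸ N⁻¹.
So P = 0.002425 / 1.873×10⁻⁸ = 129.5 kN.
σ_{brass} = P/A₁ = 129500/725 = 178.6 MPa, tensile.

σ ≈ 179 MPa (tensile)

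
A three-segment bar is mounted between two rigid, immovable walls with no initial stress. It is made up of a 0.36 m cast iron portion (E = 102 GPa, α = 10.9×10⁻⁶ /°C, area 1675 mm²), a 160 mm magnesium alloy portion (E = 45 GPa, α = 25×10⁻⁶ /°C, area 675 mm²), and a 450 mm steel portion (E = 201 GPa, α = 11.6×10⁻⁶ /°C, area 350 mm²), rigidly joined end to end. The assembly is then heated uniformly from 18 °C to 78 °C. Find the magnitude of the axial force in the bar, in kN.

Free thermal expansion of the whole bar: Σ αᵢΔT Lᵢ = 10.9×10⁻⁶×60×360 + 25×10⁻⁶×60×160 + 11.6×10⁻⁶×60×450 = 0.7886 mm.
The rigid supports impose zero overall length change; the single axial force P common to all segments must satisfy P Σ Lᵢ/(AᵢEᵢ) = δ_free.
Σ Lᵢ/(AᵢEᵢ) = 360/(1675×102×10³) + 160/(675×45×10³) + 450/(350×201×10³) = 1.377×10⁻⁵ mm/N.
So P = 0.7886 / 1.377×10⁻⁵ = 57.27 kN, compressive.

P ≈ 57.3 kN (compressive)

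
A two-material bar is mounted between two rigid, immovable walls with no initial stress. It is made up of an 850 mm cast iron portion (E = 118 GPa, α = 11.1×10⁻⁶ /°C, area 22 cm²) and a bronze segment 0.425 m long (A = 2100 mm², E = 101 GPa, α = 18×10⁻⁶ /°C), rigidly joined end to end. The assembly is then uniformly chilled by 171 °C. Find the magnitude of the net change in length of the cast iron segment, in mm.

Free thermal contraction of the whole bar: Σ αᵢΔT Lᵢ = 11.1×10⁻⁶×171×850 + 18×10⁻⁶×171×425 = 2.922 mm.
The rigid supports impose zero overall length change; the single axial force P common to all segments must satisfy P Σ Lᵢ/(AᵢEᵢ) = δ_free.
Σ Lᵢ/(AᵢEᵢ) = 850/(2200×118×10³) + 425/(2100×101×10³) = 5.278×10⁻⁶ mm/N.
P = 2.922 / 5.278×10⁻⁶ = 553500 N = 553.5 kN, tensile.
For the cast iron segment, free thermal change = 11.1×10⁻⁶×171×850 = 1.613 mm and elastic change from P = 553500×850/(2200×118×10³) = 1.812 mm; these oppose, so the net change is 0.199 mm (segment lengthens).

|ΔL| ≈ 0.199 mm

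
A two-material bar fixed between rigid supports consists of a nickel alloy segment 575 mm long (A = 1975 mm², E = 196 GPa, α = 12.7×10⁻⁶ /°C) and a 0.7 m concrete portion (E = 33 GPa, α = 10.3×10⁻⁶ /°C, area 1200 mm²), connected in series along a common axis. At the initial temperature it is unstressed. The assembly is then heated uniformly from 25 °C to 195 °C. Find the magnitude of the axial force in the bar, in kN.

If the supports were absent, the total length change would be Σ αᵢΔT Lᵢ = 12.7×10⁻⁶×170×575 + 10.3×10⁻⁶×170×700 = 2.467 mm.
The walls prevent any net length change, so an axial force P (same in every segment) develops. Compatibility: P · Σ Lᵢ/(AᵢEᵢ) = δ_free.
Σ Lᵢ/(AᵢEᵢ) = 575/(1975×196×10³) + 700/(1200×33×10³) = 1.916×10⁻⁵ mm/N.
So P = 2.467 / 1.916×10⁻⁵ = 128.7 kN, compressive.

P ≈ 129 kN (compressive)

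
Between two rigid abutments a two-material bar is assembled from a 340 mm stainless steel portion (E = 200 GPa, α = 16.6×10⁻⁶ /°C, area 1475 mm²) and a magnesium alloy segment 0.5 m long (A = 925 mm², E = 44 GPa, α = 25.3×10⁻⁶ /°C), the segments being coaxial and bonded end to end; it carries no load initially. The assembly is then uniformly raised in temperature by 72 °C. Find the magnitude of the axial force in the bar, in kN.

P ≈ 98 kN (compressive)

If the supports were absent, the total length change would be Σ αᵢΔT Lᵢ = 16.6×10⁻⁶×72×340 + 25.3×10⁻⁶×72×500 = 1.317 mm.
The walls prevent any net length change, so an axial force P (same in every segment) develops. Compatibility: P · Σ Lᵢ/(AᵢEᵢ) = δ_free.
Σ Lᵢ/(AᵢEᵢ) = 340/(1475×200×10³) + 500/(925×44×10³) = 1.344×10⁻⁵ mm/N.
P = 1.317 / 1.344×10⁻⁵ = 98020 N = 98.02 kN, compressive.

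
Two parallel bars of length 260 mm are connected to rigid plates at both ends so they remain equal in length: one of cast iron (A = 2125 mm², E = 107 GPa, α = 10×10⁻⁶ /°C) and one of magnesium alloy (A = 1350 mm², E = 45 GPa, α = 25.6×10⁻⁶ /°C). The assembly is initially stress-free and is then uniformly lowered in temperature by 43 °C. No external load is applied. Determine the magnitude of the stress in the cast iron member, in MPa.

σ ≈ 15.1 MPa (compressive)

The magnesium alloy has the larger α, so on cooling it would change length more than the cast iron if both were free. The rigid plates force a common final length, so the magnesium alloy is put into tension and the cast iron into compression, with equal and opposite forces P (no external load).
Compatibility of the two members (thermal + elastic change equal): (α₁ − α₂)ΔT = P·[1/(A₁E₁) + 1/(A₂E₂)].
|α₁ − α₂|·ΔT = 15.6×10⁻⁶ × 43 = 0.0006708.
1/(A₁E₁) + 1/(A₂E₂) = 1/(2125×107×10³) + 1/(1350×45×10³) = 2.086×10⁻⁸ N⁻¹.
So P = 0.0006708 / 2.086×10⁻⁸ = 32.16 kN.
σ_{cast iron} = P/A₁ = 32160/2125 = 15.13 MPa, compressive.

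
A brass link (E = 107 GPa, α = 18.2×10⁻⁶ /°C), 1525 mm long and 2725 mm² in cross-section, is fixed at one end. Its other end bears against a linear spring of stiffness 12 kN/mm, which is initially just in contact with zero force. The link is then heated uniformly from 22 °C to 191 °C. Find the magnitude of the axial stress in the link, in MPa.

Free thermal expansion: δ_free = αΔT L = 18.2×10⁻⁶ × 169 × 1525 = 4.691 mm.
With a force P in the spring, the elastic change of the link is PL/(AE) and that of the spring is P/k; compatibility requires their sum to equal δ_free.
So P = δ_free / [L/(AE) + 1/k] = 4.691 / [ 1525/(2725×107×10³) + 1/(12×10³) ].
P = 4.691 / 8.856×10⁻⁵ = 52960 N.
σ = P/A = 52960/2725 = 19.44 MPa.

σ ≈ 19.4 MPa (compressive)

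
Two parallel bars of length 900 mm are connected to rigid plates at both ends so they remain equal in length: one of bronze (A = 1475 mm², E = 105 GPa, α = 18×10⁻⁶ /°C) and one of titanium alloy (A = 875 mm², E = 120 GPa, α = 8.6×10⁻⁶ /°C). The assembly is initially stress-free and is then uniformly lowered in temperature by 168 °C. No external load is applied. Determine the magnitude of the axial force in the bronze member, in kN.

P ≈ 98.8 kN (tensile in the bronze)

Equilibrium of a rigid end plate with no external load gives equal and opposite internal forces ±P in the two members. Since α_{bronze} > α_{titanium alloy}, cooling drives the bronze into tension and the titanium alloy into compression.
Equating the net (thermal + elastic) strains gives |α₁ − α₂|·ΔT = P·[1/(A₁E₁) + 1/(A₂E₂)].
|α₁ − α₂|·ΔT = 9.4×10⁻⁶ × 168 = 0.001579.
1/(A₁E₁) + 1/(A₂E₂) = 1/(1475×105×10³) + 1/(875×120×10³) = 1.598×10⁻⁸ N⁻¹.
P = 0.001579 / 1.598×10⁻⁸ = 98820 N = 98.82 kN.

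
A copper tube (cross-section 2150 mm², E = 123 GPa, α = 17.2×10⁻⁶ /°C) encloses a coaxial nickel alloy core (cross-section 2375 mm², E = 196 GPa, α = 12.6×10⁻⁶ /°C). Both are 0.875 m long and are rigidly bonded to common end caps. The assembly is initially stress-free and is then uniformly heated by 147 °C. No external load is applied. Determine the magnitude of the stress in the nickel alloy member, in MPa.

Both members must finish at the same length. With the larger α, the copper tends to over-expand; the plates restrain it, putting the copper in compression and the nickel alloy in tension. With no external load the two internal forces are equal and opposite, magnitude P.
Compatibility of the two members (thermal + elastic change equal): (α₁ − α₂)ΔT = P·[1/(A₁E₁) + 1/(A₂E₂)].
|α₁ − α₂|·ΔT = 4.6×10⁻⁶ × 147 = 0.0006762.
1/(A₁E₁) + 1/(A₂E₂) = 1/(2150×123×10³) + 1/(2375×196×10³) = 5.93×10⁻⁹ N⁻¹.
P = 0.0006762 / 5.93×10⁻⁹ = 114000 N = 114 kN.
σ_{nickel alloy} = P/A₂ = 114000/2375 = 48.02 MPa, tensile.

σ ≈ 48 MPa (tensile)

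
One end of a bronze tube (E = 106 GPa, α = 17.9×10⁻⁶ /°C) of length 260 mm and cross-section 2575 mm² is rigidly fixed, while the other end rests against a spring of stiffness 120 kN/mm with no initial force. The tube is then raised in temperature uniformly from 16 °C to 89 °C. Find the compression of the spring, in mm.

If the spring were absent the tube would lengthen by αΔT L = 17.9×10⁻⁶ × 73 × 260 = 0.3397 mm.
With a force P in the spring, the elastic change of the tube is PL/(AE) and that of the spring is P/k; compatibility requires their sum to equal δ_free.
So P = δ_free / [L/(AE) + 1/k] = 0.3397 / [ 260/(2575×106×10³) + 1/(120×10³) ].
P = 0.3397 / 9.286×10⁻⁶ = 36590 N.
Spring compression = P/k = 36590/(120×10³) = 0.3049 mm.

δ ≈ 0.305 mm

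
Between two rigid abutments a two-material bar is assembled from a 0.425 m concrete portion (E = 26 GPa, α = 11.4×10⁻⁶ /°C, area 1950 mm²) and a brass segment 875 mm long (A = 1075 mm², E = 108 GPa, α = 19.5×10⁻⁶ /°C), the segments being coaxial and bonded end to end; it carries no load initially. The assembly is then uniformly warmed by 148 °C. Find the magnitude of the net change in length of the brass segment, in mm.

|ΔL| ≈ 0.99 mm

If the supports were absent, the total length change would be Σ αᵢΔT Lᵢ = 11.4×10⁻⁶×148×425 + 19.5×10⁻⁶×148×875 = 3.242 mm.
The rigid supports impose zero overall length change; the single axial force P common to all segments must satisfy P Σ Lᵢ/(AᵢEᵢ) = δ_free.
Σ Lᵢ/(AᵢEᵢ) = 425/(1950×26×10³) + 875/(1075×108×10³) = 1.592×10⁻⁵ mm/N.
So P = 3.242 / 1.592×10⁻⁵ = 203.7 kN, compressive.
For the brass segment, free thermal change = 19.5×10⁻⁶×148×875 = 2.525 mm and elastic change from P = 203700×875/(1075×108×10³) = 1.535 mm; these oppose, so the net change is 0.99 mm (segment lengthens).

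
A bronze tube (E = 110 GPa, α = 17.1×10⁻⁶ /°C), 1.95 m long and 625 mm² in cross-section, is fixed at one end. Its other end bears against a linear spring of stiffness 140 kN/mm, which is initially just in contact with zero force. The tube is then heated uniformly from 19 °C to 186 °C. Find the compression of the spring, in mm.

δ ≈ 1.12 mm

Free thermal expansion: δ_free = αΔT L = 17.1×10⁻⁶ × 167 × 1950 = 5.569 mm.
Let P be the compressive force at the spring. The tube shortens elastically by PL/(AE) and the spring compresses by P/k; together these equal δ_free.
P [ L/(AE) + 1/k ] = δ_free → P [ 1950/(625×110×10³) + 1/(140×10³) ] = 5.569.
P = 5.569 / 3.551×10⁻⁵ = 156800 N.
Spring compression = P/k = 156800/(140×10³) = 1.12 mm.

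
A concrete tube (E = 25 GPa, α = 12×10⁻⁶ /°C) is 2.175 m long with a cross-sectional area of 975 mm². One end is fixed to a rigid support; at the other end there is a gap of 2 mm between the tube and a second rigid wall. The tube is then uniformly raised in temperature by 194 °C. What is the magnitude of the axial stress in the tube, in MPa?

σ ≈ 35.2 MPa (compressive)

Free thermal elongation = αΔT L = 12×10⁻⁶ × 194 × 2175 = 5.063 mm.
The gap closes (δ_free > 2 mm) and the wall then resists a further 5.063 − 2 = 3.063 mm of expansion.
That suppressed elongation corresponds to σ = E·Δ/L = 25×10³ × 3.063/2175 = 35.21 MPa.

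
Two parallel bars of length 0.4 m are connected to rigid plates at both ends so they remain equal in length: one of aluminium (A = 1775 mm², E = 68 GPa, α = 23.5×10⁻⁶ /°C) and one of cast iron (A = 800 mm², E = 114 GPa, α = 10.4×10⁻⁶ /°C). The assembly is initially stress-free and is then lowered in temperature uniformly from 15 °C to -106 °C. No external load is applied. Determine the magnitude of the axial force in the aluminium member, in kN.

P ≈ 82.3 kN (tensile in the aluminium)

Equilibrium of a rigid end plate with no external load gives equal and opposite internal forces ±P in the two members. Since α_{aluminium} > α_{cast iron}, cooling drives the aluminium into tension and the cast iron into compression.
Compatibility of the two members (thermal + elastic change equal): (α₁ − α₂)ΔT = P·[1/(A₁E₁) + 1/(A₂E₂)].
|α₁ − α₂|·ΔT = 13.1×10⁻⁶ × 121 = 0.001585.
1/(A₁E₁) + 1/(A₂E₂) = 1/(1775×68×10³) + 1/(800×114×10³) = 1.925×10⁻⁸ N⁻¹.
P = 0.001585 / 1.925×10⁻⁸ = 82340 N = 82.34 kN.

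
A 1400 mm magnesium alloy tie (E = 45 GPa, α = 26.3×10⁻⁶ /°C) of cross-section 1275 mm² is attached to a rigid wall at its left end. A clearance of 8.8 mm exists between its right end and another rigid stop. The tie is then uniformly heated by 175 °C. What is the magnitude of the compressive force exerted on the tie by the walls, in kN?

P ≈ 0 kN

Unrestrained expansion: δ_free = αΔT L = 26.3×10⁻⁶ × 175 × 1400 = 6.443 mm.
This is smaller than the 8.8 mm clearance, so the tie expands freely without reaching the stop — the stress is zero.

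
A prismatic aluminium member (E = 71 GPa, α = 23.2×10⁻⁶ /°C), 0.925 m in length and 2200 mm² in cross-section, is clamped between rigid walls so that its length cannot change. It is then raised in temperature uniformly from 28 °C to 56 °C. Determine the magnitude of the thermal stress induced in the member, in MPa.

σ ≈ 46.1 MPa (compressive)

With length fixed, the mechanical strain must cancel the thermal strain αΔT = 23.2×10⁻⁶ × 28 = 649.6×10⁻⁶.
The stress required to suppress this strain is σ = Eε = 71×10³ × 649.6×10⁻⁶ = 46.12 MPa, compressive since the member is trying to expand.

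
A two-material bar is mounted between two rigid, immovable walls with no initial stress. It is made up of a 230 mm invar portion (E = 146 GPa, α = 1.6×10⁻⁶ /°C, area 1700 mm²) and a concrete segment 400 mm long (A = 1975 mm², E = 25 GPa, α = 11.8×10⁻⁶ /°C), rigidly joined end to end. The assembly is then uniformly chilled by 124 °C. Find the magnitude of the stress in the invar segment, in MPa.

Free thermal contraction of the whole bar: Σ αᵢΔT Lᵢ = 1.6×10⁻⁶×124×230 + 11.8×10⁻⁶×124×400 = 0.6309 mm.
The walls prevent any net length change, so an axial force P (same in every segment) develops. Compatibility: P · Σ Lᵢ/(AᵢEᵢ) = δ_free.
The series flexibility is Σ Lᵢ/(AᵢEᵢ) = 230/(1700×146×10³) + 400/(1975×25×10³) = 9.028×10⁻⁶ mm/N.
P = 0.6309 / 9.028×10⁻⁶ = 69880 N = 69.88 kN, tensile.
σ_{invar} = P / A = 69880 / 1700 = 41.11 MPa.

σ ≈ 41.1 MPa (tensile)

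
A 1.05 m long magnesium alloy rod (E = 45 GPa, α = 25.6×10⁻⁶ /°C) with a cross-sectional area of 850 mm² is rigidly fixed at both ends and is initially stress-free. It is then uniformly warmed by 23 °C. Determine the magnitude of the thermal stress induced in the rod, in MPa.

The supports are rigid, so the total axial strain is zero. The restrained thermal strain is ε = αΔT = 25.6×10⁻⁶ × 23 = 588.8×10⁻⁶.
The stress required to suppress this strain is σ = Eε = 45×10³ × 588.8×10⁻⁶ = 26.5 MPa, compressive since the rod is trying to expand.

σ ≈ 26.5 MPa (compressive)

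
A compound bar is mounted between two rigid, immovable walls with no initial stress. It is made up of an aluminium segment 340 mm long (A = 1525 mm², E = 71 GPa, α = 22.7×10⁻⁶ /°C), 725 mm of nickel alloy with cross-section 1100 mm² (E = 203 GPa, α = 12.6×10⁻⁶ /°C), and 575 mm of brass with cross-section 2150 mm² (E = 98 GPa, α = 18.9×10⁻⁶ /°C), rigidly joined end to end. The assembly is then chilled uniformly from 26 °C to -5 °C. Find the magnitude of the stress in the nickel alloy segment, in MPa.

Free thermal contraction of the whole bar: Σ αᵢΔT Lᵢ = 22.7×10⁻⁶×31×340 + 12.6×10⁻⁶×31×725 + 18.9×10⁻⁶×31×575 = 0.8593 mm.
The rigid supports impose zero overall length change; the single axial force P common to all segments must satisfy P Σ Lᵢ/(AᵢEᵢ) = δ_free.
The series flexibility is Σ Lᵢ/(AᵢEᵢ) = 340/(1525×71×10³) + 725/(1100×203×10³) + 575/(2150×98×10³) = 9.116×10⁻⁶ mm/N.
So P = 0.8593 / 9.116×10⁻⁶ = 94.27 kN, tensile.
σ_{nickel alloy} = P / A = 94270 / 1100 = 85.7 MPa.

σ ≈ 85.7 MPa (tensile)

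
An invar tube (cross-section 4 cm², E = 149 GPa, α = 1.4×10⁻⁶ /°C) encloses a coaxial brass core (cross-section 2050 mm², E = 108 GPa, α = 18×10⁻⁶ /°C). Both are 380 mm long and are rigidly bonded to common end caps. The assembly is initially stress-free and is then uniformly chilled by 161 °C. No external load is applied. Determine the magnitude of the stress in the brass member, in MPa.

σ ≈ 61.2 MPa (tensile)

The brass has the larger α, so on cooling it would change length more than the invar if both were free. The rigid plates force a common final length, so the brass is put into tension and the invar into compression, with equal and opposite forces P (no external load).
Equating the net (thermal + elastic) strains gives |α₁ − α₂|·ΔT = P·[1/(A₁E₁) + 1/(A₂E₂)].
|α₁ − α₂|·ΔT = 16.6×10⁻⁶ × 161 = 0.002673.
1/(A₁E₁) + 1/(A₂E₂) = 1/(400×149×10³) + 1/(2050×108×10³) = 2.13×10⁻⁸ N⁻¹.
So P = 0.002673 / 2.13×10⁻⁸ = 125.5 kN.
σ_{brass} = P/A₂ = 125500/2050 = 61.22 MPa, tensile.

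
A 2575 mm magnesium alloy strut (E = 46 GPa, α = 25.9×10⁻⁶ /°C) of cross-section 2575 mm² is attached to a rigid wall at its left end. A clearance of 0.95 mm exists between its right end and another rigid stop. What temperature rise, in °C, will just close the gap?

The gap closes when αΔT L = 0.95 mm, since the strut is still unstressed at that instant.
So ΔT = g/(αL) = 0.95/(25.9×10⁻⁶ × 2575) = 14.24 °C.

ΔT ≈ 14.2 °C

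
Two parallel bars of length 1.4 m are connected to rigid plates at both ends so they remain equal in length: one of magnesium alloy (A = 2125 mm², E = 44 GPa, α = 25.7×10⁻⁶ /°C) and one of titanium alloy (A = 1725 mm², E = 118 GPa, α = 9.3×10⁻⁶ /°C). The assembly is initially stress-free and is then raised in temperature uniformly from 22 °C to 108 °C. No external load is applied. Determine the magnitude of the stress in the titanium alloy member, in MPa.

Equilibrium of a rigid end plate with no external load gives equal and opposite internal forces ±P in the two members. Since α_{magnesium alloy} > α_{titanium alloy}, heating drives the magnesium alloy into compression and the titanium alloy into tension.
Equating the net (thermal + elastic) strains gives |α₁ − α₂|·ΔT = P·[1/(A₁E₁) + 1/(A₂E₂)].
|α₁ − α₂|·ΔT = 16.4×10⁻⁶ × 86 = 0.00141.
1/(A₁E₁) + 1/(A₂E₂) = 1/(2125×44×10³) + 1/(1725×118×10³) = 1.561×10⁻⁸ N⁻¹.
P = 0.00141 / 1.561×10⁻⁸ = 90360 N = 90.36 kN.
σ_{titanium alloy} = P/A₂ = 90360/1725 = 52.38 MPa, tensile.

σ ≈ 52.4 MPa (tensile)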